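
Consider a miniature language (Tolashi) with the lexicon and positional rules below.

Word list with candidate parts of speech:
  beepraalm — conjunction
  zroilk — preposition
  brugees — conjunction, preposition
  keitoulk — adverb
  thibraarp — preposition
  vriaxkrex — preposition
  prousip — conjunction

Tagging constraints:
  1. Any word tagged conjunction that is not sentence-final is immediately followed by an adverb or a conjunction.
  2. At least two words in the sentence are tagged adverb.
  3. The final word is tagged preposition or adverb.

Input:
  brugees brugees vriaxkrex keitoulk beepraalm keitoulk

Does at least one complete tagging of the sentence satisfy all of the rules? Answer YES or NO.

YES

Candidates per position — 1:brugees {conjunction,preposition}; 2:brugees {conjunction,preposition}; 3:vriaxkrex {preposition}; 4:keitoulk {adverb}; 5:beepraalm {conjunction}; 6:keitoulk {adverb}.
One satisfying assignment: preposition preposition preposition adverb conjunction adverb.
Checking: rule 1 holds; rule 2 holds; rule 3 holds.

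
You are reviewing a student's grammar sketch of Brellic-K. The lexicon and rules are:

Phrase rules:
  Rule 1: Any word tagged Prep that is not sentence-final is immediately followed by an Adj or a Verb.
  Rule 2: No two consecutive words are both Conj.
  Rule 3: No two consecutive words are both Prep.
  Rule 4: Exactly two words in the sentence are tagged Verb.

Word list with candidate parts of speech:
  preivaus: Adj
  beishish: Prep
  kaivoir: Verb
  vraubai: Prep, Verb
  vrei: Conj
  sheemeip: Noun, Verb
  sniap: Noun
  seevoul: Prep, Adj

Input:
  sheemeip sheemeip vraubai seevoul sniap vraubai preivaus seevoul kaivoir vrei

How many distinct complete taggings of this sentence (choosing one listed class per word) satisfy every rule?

8

Candidates per position — 1:sheemeip {Noun,Verb}; 2:sheemeip {Noun,Verb}; 3:vraubai {Prep,Verb}; 4:seevoul {Prep,Adj}; 5:sniap {Noun}; 6:vraubai {Prep,Verb}; 7:preivaus {Adj}; 8:seevoul {Prep,Adj}; 9:kaivoir {Verb}; 10:vrei {Conj}.
There are 64 candidate sequences in total.
Checking each against the rules leaves 8 sequences.
Count = 8.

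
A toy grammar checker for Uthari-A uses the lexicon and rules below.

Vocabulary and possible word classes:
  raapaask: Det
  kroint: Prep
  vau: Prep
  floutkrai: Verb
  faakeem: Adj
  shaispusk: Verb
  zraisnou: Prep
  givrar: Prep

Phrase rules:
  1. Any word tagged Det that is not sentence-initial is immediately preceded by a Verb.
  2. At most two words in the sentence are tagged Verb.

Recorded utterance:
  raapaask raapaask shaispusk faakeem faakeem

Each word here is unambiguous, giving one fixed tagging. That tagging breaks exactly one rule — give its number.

1

Fixed tagging: Det Det Verb Adj Adj.
Applying the rules: R1 fail, R2 pass.
Only rule 1 fails.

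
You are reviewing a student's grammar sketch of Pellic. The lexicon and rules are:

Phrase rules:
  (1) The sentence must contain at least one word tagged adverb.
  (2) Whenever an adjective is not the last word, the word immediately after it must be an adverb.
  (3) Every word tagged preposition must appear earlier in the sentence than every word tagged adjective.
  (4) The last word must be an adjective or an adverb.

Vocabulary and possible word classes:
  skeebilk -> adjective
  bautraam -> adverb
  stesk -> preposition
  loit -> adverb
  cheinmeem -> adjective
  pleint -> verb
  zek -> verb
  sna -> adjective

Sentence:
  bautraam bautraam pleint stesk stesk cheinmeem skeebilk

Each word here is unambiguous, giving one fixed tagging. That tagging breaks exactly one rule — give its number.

Fixed tagging: adverb adverb verb preposition preposition adjective adjective.
Checking each rule: R1 ok, R2 fails, R3 ok, R4 ok.
Only rule 2 fails.

2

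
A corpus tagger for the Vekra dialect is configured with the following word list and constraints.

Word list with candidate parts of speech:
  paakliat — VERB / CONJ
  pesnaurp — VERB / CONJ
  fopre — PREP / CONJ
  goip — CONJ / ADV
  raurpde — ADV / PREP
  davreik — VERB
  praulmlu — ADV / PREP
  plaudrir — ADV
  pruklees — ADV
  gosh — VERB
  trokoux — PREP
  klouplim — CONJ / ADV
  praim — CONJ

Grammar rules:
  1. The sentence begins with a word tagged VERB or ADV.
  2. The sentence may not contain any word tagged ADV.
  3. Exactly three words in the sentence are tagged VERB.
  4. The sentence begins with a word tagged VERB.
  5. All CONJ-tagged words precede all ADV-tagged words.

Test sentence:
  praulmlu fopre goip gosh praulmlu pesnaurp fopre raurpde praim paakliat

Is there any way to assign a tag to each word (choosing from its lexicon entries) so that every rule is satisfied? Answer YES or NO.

NO

Candidates per position — 1:praulmlu {ADV,PREP}; 2:fopre {PREP,CONJ}; 3:goip {CONJ,ADV}; 4:gosh {VERB}; 5:praulmlu {ADV,PREP}; 6:pesnaurp {VERB,CONJ}; 7:fopre {PREP,CONJ}; 8:raurpde {ADV,PREP}; 9:praim {CONJ}; 10:paakliat {VERB,CONJ}.
Rule 4 cannot be satisfied by any choice of tags from the lexicon.
So there is no consistent tagging.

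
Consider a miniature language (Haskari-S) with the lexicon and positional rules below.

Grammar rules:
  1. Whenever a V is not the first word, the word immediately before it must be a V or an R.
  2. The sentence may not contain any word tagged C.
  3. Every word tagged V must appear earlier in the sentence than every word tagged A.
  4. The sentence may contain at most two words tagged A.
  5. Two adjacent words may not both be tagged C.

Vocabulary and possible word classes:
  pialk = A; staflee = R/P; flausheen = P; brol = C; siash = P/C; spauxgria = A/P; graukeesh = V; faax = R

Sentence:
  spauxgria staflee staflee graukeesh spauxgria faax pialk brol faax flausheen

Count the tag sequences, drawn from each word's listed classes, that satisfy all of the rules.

0

Candidates per position — 1:spauxgria {A,P}; 2:staflee {R,P}; 3:staflee {R,P}; 4:graukeesh {V}; 5:spauxgria {A,P}; 6:faax {R}; 7:pialk {A}; 8:brol {C}; 9:faax {R}; 10:flausheen {P}.
There are 16 candidate sequences in total.
Rule 2 cannot be satisfied by any choice of tags from the lexicon.
So there is no consistent tagging.
Count = 0.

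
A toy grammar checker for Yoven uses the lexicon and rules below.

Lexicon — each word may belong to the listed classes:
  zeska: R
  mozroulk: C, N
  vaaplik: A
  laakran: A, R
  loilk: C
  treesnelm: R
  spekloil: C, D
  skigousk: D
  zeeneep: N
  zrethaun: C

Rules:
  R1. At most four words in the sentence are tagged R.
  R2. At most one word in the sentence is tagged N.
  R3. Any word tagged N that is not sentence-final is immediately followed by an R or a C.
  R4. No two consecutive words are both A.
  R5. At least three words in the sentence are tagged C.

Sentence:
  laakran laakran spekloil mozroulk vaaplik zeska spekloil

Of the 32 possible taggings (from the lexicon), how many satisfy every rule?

Candidates per position — 1:laakran {A,R}; 2:laakran {A,R}; 3:spekloil {C,D}; 4:mozroulk {C,N}; 5:vaaplik {A}; 6:zeska {R}; 7:spekloil {C,D}.
There are 32 candidate sequences in total.
The sequences that satisfy every rule: A R C C A R C; R A C C A R C; R R C C A R C.
Count = 3.

3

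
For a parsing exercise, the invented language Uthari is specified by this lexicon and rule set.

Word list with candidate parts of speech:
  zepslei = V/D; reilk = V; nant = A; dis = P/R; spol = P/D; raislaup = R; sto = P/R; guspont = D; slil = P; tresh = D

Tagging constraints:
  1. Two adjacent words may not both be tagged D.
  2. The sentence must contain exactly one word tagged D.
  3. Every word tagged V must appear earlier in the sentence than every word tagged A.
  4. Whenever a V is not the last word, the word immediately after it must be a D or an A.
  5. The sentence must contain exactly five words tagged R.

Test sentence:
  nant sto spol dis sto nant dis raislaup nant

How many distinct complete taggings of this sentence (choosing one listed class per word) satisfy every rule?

Candidates per position — 1:nant {A}; 2:sto {P,R}; 3:spol {P,D}; 4:dis {P,R}; 5:sto {P,R}; 6:nant {A}; 7:dis {P,R}; 8:raislaup {R}; 9:nant {A}.
There are 32 candidate sequences in total.
The sequences that satisfy every rule: A R D R R A R R A.
Count = 1.

1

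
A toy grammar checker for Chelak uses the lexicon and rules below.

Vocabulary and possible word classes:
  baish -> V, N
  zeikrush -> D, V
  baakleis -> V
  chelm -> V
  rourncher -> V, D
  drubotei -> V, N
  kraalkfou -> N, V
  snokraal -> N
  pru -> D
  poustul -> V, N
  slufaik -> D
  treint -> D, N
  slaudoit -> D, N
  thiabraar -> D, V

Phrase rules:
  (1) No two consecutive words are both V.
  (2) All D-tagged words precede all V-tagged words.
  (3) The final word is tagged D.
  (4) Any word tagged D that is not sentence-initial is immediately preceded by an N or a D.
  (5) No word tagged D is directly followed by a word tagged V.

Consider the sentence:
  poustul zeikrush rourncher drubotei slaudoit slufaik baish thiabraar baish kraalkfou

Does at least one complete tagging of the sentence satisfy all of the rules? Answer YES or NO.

Candidates per position — 1:poustul {V,N}; 2:zeikrush {D,V}; 3:rourncher {V,D}; 4:drubotei {V,N}; 5:slaudoit {D,N}; 6:slufaik {D}; 7:baish {V,N}; 8:thiabraar {D,V}; 9:baish {V,N}; 10:kraalkfou {N,V}.
Rule 3 cannot be satisfied by any choice of tags from the lexicon.
So there is no consistent tagging.

NO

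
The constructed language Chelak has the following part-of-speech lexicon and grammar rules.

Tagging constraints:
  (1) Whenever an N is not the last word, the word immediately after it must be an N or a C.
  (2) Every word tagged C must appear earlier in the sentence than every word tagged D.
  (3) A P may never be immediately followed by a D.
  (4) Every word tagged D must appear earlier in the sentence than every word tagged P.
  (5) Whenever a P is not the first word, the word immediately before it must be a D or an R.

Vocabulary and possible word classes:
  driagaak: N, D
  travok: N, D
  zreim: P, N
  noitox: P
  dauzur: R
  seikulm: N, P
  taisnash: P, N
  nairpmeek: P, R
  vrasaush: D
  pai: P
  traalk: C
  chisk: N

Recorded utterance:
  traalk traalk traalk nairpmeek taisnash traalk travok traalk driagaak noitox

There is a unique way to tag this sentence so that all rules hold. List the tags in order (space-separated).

Candidates per position — 1:traalk {C}; 2:traalk {C}; 3:traalk {C}; 4:nairpmeek {P,R}; 5:taisnash {P,N}; 6:traalk {C}; 7:travok {N,D}; 8:traalk {C}; 9:driagaak {N,D}; 10:noitox {P}.
At position 4, choosing P makes rule 5 impossible to satisfy; hence R.
At position 7, choosing D makes rule 2 impossible to satisfy; hence N.
At position 9, choosing N makes rule 1 impossible to satisfy; hence D.
At position 5, choosing P makes rule 4 impossible to satisfy; hence N.
The only consistent sequence is: C C C R N C N C D P.
Checking: rule 1 holds; rule 2 holds; rule 3 holds; rule 4 holds; rule 5 holds.

C C C R N C N C D P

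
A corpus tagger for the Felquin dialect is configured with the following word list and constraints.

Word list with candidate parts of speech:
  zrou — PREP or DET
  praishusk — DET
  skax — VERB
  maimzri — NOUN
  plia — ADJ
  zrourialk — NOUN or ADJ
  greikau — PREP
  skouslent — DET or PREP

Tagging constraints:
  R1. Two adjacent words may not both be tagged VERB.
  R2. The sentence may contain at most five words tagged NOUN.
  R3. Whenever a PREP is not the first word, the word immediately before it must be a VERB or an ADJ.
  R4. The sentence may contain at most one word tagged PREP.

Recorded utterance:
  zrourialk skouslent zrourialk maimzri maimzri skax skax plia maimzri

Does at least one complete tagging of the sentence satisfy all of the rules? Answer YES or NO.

NO

Candidates per position — 1:zrourialk {NOUN,ADJ}; 2:skouslent {DET,PREP}; 3:zrourialk {NOUN,ADJ}; 4:maimzri {NOUN}; 5:maimzri {NOUN}; 6:skax {VERB}; 7:skax {VERB}; 8:plia {ADJ}; 9:maimzri {NOUN}.
Rule 1 cannot be satisfied by any choice of tags from the lexicon.
So there is no consistent tagging.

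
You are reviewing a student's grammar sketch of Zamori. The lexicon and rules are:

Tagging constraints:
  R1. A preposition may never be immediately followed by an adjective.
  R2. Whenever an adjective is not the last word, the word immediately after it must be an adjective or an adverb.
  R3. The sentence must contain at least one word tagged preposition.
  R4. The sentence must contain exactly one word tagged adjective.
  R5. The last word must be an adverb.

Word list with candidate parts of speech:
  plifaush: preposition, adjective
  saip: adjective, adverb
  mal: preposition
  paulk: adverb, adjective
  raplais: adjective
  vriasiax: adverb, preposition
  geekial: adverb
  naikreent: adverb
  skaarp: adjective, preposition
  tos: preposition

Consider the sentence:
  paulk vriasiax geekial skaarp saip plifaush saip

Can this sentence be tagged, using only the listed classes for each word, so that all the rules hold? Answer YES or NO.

YES

Candidates per position — 1:paulk {adverb,adjective}; 2:vriasiax {adverb,preposition}; 3:geekial {adverb}; 4:skaarp {adjective,preposition}; 5:saip {adjective,adverb}; 6:plifaush {preposition,adjective}; 7:saip {adjective,adverb}.
One satisfying assignment: adjective adverb adverb preposition adverb preposition adverb.
Verifying each rule — rule 1 satisfied; rule 2 satisfied; rule 3 satisfied; rule 4 satisfied; rule 5 satisfied.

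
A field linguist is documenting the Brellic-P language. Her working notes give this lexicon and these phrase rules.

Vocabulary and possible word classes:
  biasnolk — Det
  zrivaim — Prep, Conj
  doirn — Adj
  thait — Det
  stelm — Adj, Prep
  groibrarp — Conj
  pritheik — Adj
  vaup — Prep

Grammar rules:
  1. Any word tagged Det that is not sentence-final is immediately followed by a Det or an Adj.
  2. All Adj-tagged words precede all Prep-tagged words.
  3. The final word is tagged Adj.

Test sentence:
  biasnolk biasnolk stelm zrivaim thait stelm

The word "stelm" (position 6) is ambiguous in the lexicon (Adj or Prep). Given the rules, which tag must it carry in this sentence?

Adj

Candidates per position — 1:biasnolk {Det}; 2:biasnolk {Det}; 3:stelm {Adj,Prep}; 4:zrivaim {Prep,Conj}; 5:thait {Det}; 6:stelm {Adj,Prep}.
At position 3, choosing Prep makes rule 1 impossible to satisfy; hence Adj.
At position 6, choosing Prep makes rule 1 impossible to satisfy; hence Adj.
At position 4, choosing Prep makes rule 2 impossible to satisfy; hence Conj.
The only consistent sequence is: Det Det Adj Conj Det Adj.
Check: rule 1 ✓; rule 2 ✓; rule 3 ✓.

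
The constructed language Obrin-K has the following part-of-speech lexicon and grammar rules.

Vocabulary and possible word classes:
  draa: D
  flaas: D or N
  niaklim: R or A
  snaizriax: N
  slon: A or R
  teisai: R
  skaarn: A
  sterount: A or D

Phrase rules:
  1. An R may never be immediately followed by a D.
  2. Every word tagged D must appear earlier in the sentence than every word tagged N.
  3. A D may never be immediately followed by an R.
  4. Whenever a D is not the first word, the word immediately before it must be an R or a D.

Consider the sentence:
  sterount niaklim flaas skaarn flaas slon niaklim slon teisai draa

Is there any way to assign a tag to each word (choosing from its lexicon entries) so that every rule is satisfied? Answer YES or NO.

NO

Candidates per position — 1:sterount {A,D}; 2:niaklim {R,A}; 3:flaas {D,N}; 4:skaarn {A}; 5:flaas {D,N}; 6:slon {A,R}; 7:niaklim {R,A}; 8:slon {A,R}; 9:teisai {R}; 10:draa {D}.
Rule 1 cannot be satisfied by any choice of tags from the lexicon.
So there is no consistent tagging.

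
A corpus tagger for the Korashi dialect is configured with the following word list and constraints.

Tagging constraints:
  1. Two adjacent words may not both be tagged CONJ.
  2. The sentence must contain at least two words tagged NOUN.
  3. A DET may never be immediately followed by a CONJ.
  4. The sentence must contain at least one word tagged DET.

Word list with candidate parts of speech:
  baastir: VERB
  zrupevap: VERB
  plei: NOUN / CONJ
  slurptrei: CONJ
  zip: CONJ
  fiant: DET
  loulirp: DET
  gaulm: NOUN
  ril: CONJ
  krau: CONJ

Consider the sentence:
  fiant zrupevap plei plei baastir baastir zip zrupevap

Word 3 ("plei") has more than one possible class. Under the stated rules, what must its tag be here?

NOUN

Candidates per position — 1:fiant {DET}; 2:zrupevap {VERB}; 3:plei {NOUN,CONJ}; 4:plei {NOUN,CONJ}; 5:baastir {VERB}; 6:baastir {VERB}; 7:zip {CONJ}; 8:zrupevap {VERB}.
At position 3, choosing CONJ makes rule 2 impossible to satisfy; hence NOUN.
At position 4, choosing CONJ makes rule 2 impossible to satisfy; hence NOUN.
The unique satisfying tagging is: DET VERB NOUN NOUN VERB VERB CONJ VERB.
Verifying each rule — rule 1 holds; rule 2 holds; rule 3 holds; rule 4 holds.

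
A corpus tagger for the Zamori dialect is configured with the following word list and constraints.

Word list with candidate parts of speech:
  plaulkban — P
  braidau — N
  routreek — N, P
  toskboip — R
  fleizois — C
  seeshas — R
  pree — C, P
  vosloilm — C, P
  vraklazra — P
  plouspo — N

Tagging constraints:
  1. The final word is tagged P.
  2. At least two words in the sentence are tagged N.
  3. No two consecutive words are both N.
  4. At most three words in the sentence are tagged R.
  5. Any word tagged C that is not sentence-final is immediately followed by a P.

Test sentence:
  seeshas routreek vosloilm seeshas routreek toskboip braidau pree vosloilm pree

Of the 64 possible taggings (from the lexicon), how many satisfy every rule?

Candidates per position — 1:seeshas {R}; 2:routreek {N,P}; 3:vosloilm {C,P}; 4:seeshas {R}; 5:routreek {N,P}; 6:toskboip {R}; 7:braidau {N}; 8:pree {C,P}; 9:vosloilm {C,P}; 10:pree {C,P}.
There are 64 candidate sequences in total.
Checking each against the rules leaves 9 sequences.
Count = 9.

9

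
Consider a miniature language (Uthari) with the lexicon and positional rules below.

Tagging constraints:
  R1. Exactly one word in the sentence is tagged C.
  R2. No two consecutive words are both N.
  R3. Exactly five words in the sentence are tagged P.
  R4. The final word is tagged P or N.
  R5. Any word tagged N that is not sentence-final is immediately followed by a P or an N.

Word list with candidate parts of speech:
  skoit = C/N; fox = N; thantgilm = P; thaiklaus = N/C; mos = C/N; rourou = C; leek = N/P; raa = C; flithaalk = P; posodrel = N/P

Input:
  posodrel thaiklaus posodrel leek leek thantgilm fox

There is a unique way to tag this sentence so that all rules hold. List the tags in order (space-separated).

Candidates per position — 1:posodrel {N,P}; 2:thaiklaus {N,C}; 3:posodrel {N,P}; 4:leek {N,P}; 5:leek {N,P}; 6:thantgilm {P}; 7:fox {N}.
Position 1: tagging it N would leave rule 3 unsatisfiable, so it must be P.
Position 2: tagging it N would leave rule 1 unsatisfiable, so it must be C.
Position 3: tagging it N would leave rule 3 unsatisfiable, so it must be P.
Position 4: tagging it N would leave rule 3 unsatisfiable, so it must be P.
Position 5: tagging it N would leave rule 3 unsatisfiable, so it must be P.
The unique satisfying tagging is: P C P P P P N.
Check: rule 1 satisfied; rule 2 satisfied; rule 3 satisfied; rule 4 satisfied; rule 5 satisfied.

P C P P P P N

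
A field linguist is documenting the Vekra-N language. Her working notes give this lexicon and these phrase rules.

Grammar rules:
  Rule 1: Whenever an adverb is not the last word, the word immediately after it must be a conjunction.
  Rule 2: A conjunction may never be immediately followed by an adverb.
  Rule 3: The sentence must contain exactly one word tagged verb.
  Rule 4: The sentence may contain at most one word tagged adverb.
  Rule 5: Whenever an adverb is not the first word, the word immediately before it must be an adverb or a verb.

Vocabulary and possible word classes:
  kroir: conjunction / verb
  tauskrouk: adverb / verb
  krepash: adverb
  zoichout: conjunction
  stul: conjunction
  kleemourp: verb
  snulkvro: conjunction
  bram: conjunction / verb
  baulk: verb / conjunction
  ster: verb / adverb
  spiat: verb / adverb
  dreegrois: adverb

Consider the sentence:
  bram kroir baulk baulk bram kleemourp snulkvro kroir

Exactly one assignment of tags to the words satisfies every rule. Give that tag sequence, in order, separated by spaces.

conjunction conjunction conjunction conjunction conjunction verb conjunction conjunction

Candidates per position — 1:bram {conjunction,verb}; 2:kroir {conjunction,verb}; 3:baulk {verb,conjunction}; 4:baulk {verb,conjunction}; 5:bram {conjunction,verb}; 6:kleemourp {verb}; 7:snulkvro {conjunction}; 8:kroir {conjunction,verb}.
If word 1 were verb, no tagging could satisfy rule 3; so word 1 is conjunction.
If word 2 were verb, no tagging could satisfy rule 3; so word 2 is conjunction.
If word 3 were verb, no tagging could satisfy rule 3; so word 3 is conjunction.
If word 4 were verb, no tagging could satisfy rule 3; so word 4 is conjunction.
If word 5 were verb, no tagging could satisfy rule 3; so word 5 is conjunction.
If word 8 were verb, no tagging could satisfy rule 3; so word 8 is conjunction.
The only consistent sequence is: conjunction conjunction conjunction conjunction conjunction verb conjunction conjunction.
Verifying each rule — rule 1 ok; rule 2 ok; rule 3 ok; rule 4 ok; rule 5 ok.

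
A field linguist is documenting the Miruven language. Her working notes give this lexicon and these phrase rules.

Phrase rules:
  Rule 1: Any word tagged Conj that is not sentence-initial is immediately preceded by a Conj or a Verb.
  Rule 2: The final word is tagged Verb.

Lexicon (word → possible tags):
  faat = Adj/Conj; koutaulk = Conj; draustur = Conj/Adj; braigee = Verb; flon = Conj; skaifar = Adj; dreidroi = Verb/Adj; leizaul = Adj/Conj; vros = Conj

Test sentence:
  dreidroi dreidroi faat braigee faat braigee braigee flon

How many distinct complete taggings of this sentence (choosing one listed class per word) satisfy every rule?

0

Candidates per position — 1:dreidroi {Verb,Adj}; 2:dreidroi {Verb,Adj}; 3:faat {Adj,Conj}; 4:braigee {Verb}; 5:faat {Adj,Conj}; 6:braigee {Verb}; 7:braigee {Verb}; 8:flon {Conj}.
There are 16 candidate sequences in total.
Rule 2 cannot be satisfied by any choice of tags from the lexicon.
So there is no consistent tagging.
Count = 0.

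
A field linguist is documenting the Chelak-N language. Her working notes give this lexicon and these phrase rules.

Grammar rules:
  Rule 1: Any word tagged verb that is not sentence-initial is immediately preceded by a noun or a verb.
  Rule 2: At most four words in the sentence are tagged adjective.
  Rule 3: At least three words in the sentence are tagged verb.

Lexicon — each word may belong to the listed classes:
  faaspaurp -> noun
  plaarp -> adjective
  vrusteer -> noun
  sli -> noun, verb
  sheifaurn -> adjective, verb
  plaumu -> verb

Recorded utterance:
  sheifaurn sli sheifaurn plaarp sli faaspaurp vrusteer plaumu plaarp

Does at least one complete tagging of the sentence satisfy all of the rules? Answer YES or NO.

YES

Candidates per position — 1:sheifaurn {adjective,verb}; 2:sli {noun,verb}; 3:sheifaurn {adjective,verb}; 4:plaarp {adjective}; 5:sli {noun,verb}; 6:faaspaurp {noun}; 7:vrusteer {noun}; 8:plaumu {verb}; 9:plaarp {adjective}.
One satisfying assignment: verb verb verb adjective noun noun noun verb adjective.
Rule-by-rule: rule 1 satisfied; rule 2 satisfied; rule 3 satisfied.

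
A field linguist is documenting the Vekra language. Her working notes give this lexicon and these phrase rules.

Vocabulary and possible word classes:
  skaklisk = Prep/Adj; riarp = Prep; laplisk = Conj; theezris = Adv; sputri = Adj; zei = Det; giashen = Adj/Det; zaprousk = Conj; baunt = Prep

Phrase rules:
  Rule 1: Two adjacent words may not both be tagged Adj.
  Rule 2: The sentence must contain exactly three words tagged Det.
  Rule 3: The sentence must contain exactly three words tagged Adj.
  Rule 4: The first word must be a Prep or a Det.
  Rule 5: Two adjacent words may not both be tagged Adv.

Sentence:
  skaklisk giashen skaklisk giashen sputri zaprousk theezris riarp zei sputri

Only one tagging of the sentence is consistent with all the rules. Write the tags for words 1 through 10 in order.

Candidates per position — 1:skaklisk {Prep,Adj}; 2:giashen {Adj,Det}; 3:skaklisk {Prep,Adj}; 4:giashen {Adj,Det}; 5:sputri {Adj}; 6:zaprousk {Conj}; 7:theezris {Adv}; 8:riarp {Prep}; 9:zei {Det}; 10:sputri {Adj}.
If word 1 were Adj, no tagging could satisfy rule 4; so word 1 is Prep.
If word 2 were Adj, no tagging could satisfy rule 2; so word 2 is Det.
If word 4 were Adj, no tagging could satisfy rule 1; so word 4 is Det.
If word 3 were Prep, no tagging could satisfy rule 3; so word 3 is Adj.
The only consistent sequence is: Prep Det Adj Det Adj Conj Adv Prep Det Adj.
Checking: rule 1 holds; rule 2 holds; rule 3 holds; rule 4 holds; rule 5 holds.

Prep Det Adj Det Adj Conj Adv Prep Det Adj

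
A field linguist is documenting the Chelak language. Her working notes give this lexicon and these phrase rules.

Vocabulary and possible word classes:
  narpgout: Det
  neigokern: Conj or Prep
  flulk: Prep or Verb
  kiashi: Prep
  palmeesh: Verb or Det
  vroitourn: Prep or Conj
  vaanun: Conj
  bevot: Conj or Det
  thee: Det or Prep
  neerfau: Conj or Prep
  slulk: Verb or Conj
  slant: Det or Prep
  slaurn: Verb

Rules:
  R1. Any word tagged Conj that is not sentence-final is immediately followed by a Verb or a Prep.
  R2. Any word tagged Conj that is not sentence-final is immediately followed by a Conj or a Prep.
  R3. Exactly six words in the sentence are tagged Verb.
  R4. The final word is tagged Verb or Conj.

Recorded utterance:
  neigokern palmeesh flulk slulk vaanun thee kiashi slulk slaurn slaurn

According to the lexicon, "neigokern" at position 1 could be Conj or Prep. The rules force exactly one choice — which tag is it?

Candidates per position — 1:neigokern {Conj,Prep}; 2:palmeesh {Verb,Det}; 3:flulk {Prep,Verb}; 4:slulk {Verb,Conj}; 5:vaanun {Conj}; 6:thee {Det,Prep}; 7:kiashi {Prep}; 8:slulk {Verb,Conj}; 9:slaurn {Verb}; 10:slaurn {Verb}.
Word 1 cannot be Conj — rule 2 would then fail for every completion. It is Prep.
Word 2 cannot be Det — rule 3 would then fail for every completion. It is Verb.
Word 3 cannot be Prep — rule 3 would then fail for every completion. It is Verb.
Word 4 cannot be Conj — rule 1 would then fail for every completion. It is Verb.
Word 6 cannot be Det — rule 1 would then fail for every completion. It is Prep.
Word 8 cannot be Conj — rule 2 would then fail for every completion. It is Verb.
That leaves exactly one tagging: Prep Verb Verb Verb Conj Prep Prep Verb Verb Verb.
Checking: rule 1 ok; rule 2 ok; rule 3 ok; rule 4 ok.

Prep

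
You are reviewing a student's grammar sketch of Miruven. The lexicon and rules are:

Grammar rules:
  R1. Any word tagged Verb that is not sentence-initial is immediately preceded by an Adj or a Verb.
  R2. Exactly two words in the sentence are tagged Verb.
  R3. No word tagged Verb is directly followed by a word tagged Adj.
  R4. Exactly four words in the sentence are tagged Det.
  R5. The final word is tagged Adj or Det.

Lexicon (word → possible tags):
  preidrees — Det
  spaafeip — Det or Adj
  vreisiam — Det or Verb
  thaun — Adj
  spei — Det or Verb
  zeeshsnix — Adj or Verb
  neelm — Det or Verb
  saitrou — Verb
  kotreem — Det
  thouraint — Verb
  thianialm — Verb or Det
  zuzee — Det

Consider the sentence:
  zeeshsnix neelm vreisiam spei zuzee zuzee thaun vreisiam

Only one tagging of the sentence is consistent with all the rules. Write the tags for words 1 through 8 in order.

Candidates per position — 1:zeeshsnix {Adj,Verb}; 2:neelm {Det,Verb}; 3:vreisiam {Det,Verb}; 4:spei {Det,Verb}; 5:zuzee {Det}; 6:zuzee {Det}; 7:thaun {Adj}; 8:vreisiam {Det,Verb}.
If word 8 were Verb, no tagging could satisfy rule 5; so word 8 is Det.
The remaining ambiguous positions (1, 2, 3, 4) are resolved jointly — only one combination satisfies every rule.
The only consistent sequence is: Adj Verb Verb Det Det Det Adj Det.
Checking: rule 1 holds; rule 2 holds; rule 3 holds; rule 4 holds; rule 5 holds.

Adj Verb Verb Det Det Det Adj Det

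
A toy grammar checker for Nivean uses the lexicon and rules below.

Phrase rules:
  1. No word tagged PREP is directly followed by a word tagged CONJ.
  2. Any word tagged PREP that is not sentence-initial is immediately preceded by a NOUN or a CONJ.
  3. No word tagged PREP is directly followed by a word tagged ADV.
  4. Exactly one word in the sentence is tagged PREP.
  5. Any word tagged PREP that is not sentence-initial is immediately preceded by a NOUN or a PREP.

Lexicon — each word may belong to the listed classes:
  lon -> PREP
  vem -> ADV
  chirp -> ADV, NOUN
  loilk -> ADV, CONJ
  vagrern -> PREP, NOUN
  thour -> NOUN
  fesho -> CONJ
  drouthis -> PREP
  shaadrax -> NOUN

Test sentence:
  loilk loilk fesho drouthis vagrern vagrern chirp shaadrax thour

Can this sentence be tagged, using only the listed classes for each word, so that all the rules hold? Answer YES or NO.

NO

Candidates per position — 1:loilk {ADV,CONJ}; 2:loilk {ADV,CONJ}; 3:fesho {CONJ}; 4:drouthis {PREP}; 5:vagrern {PREP,NOUN}; 6:vagrern {PREP,NOUN}; 7:chirp {ADV,NOUN}; 8:shaadrax {NOUN}; 9:thour {NOUN}.
Rule 5 cannot be satisfied by any choice of tags from the lexicon.
So there is no consistent tagging.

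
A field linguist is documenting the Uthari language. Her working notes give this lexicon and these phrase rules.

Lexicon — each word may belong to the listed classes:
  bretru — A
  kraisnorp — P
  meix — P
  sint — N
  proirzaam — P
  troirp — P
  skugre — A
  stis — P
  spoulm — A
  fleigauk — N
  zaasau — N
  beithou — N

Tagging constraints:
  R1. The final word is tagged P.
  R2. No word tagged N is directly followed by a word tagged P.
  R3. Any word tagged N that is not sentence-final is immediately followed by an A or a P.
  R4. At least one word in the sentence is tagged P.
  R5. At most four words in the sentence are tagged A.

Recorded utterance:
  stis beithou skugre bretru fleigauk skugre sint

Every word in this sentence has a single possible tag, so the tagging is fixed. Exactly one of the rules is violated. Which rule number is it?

Fixed tagging: P N A A N A N.
Applying the rules: R1 fails, R2 ok, R3 ok, R4 ok, R5 ok.
Only rule 1 fails.

1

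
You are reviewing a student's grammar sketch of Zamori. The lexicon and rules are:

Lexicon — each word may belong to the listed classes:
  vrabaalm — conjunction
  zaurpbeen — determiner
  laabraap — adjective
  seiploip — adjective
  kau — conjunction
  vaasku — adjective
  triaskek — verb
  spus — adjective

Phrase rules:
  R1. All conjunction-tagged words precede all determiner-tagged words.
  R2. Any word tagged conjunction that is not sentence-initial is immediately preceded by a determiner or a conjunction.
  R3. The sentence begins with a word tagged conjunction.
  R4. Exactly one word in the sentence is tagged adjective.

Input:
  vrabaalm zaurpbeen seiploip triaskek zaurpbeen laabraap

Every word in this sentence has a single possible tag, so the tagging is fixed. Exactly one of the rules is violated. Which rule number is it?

Fixed tagging: conjunction determiner adjective verb determiner adjective.
Applying the rules: R1 holds, R2 holds, R3 holds, R4 violated.
Only rule 4 fails.

4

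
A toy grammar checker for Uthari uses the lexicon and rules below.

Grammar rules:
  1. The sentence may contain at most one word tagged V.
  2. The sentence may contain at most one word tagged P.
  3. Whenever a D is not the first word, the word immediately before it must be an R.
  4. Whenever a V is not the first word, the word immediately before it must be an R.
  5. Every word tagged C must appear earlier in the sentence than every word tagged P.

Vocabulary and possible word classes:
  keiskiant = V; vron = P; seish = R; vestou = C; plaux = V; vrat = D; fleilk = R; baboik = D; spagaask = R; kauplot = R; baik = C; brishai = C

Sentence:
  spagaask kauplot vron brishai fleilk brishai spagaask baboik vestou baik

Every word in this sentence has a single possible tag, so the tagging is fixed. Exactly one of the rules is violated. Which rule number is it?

5

Fixed tagging: R R P C R C R D C C.
Rule check: R1 ✓, R2 ✓, R3 ✓, R4 ✓, R5 ✗.
Only rule 5 fails.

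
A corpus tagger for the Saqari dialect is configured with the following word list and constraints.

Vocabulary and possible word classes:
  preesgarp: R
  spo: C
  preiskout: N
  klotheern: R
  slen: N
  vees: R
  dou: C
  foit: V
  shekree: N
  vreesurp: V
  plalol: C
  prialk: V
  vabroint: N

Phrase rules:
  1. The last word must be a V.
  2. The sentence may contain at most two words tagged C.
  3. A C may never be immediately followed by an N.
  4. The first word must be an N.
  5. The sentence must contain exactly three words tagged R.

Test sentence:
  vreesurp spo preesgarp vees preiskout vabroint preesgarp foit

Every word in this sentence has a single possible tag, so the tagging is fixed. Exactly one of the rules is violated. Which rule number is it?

4

Fixed tagging: V C R R N N R V.
Rule check: R1 ✓, R2 ✓, R3 ✓, R4 ✗, R5 ✓.
Only rule 4 fails.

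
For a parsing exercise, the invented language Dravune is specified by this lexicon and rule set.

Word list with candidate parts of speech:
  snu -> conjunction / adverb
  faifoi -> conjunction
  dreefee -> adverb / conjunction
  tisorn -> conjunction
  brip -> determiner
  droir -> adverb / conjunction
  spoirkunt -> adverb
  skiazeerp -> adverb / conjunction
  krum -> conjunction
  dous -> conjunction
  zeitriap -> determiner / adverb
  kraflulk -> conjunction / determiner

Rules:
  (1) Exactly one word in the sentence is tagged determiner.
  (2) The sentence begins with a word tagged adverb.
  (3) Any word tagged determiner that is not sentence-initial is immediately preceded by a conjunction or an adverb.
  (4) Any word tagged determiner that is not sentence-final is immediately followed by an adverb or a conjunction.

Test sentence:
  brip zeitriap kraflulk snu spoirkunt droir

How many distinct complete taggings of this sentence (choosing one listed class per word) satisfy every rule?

Candidates per position — 1:brip {determiner}; 2:zeitriap {determiner,adverb}; 3:kraflulk {conjunction,determiner}; 4:snu {conjunction,adverb}; 5:spoirkunt {adverb}; 6:droir {adverb,conjunction}.
There are 16 candidate sequences in total.
Rule 2 cannot be satisfied by any choice of tags from the lexicon.
So there is no consistent tagging.
Count = 0.

0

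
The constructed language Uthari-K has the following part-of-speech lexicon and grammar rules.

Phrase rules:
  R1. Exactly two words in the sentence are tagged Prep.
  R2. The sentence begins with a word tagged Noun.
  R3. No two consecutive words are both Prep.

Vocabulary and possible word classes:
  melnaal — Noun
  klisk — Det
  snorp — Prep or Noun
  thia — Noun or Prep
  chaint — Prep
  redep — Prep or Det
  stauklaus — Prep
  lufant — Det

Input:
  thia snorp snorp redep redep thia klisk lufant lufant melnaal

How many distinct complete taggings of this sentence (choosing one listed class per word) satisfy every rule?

6

Candidates per position — 1:thia {Noun,Prep}; 2:snorp {Prep,Noun}; 3:snorp {Prep,Noun}; 4:redep {Prep,Det}; 5:redep {Prep,Det}; 6:thia {Noun,Prep}; 7:klisk {Det}; 8:lufant {Det}; 9:lufant {Det}; 10:melnaal {Noun}.
There are 64 candidate sequences in total.
Checking each against the rules leaves 6 sequences.
Count = 6.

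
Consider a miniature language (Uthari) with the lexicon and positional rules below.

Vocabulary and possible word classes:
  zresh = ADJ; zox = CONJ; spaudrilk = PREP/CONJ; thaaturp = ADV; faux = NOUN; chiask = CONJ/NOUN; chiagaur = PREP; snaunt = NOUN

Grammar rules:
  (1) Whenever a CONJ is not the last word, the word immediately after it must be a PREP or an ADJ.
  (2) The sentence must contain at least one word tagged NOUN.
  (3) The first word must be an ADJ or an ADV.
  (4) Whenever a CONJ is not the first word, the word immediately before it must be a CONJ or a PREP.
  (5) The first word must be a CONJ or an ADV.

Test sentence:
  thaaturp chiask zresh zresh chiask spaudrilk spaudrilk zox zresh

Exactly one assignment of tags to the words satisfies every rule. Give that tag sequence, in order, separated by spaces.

ADV NOUN ADJ ADJ NOUN PREP PREP CONJ ADJ

Candidates per position — 1:thaaturp {ADV}; 2:chiask {CONJ,NOUN}; 3:zresh {ADJ}; 4:zresh {ADJ}; 5:chiask {CONJ,NOUN}; 6:spaudrilk {PREP,CONJ}; 7:spaudrilk {PREP,CONJ}; 8:zox {CONJ}; 9:zresh {ADJ}.
Position 2: CONJ is ruled out by rule 4; that leaves NOUN.
Position 5: CONJ is ruled out by rule 4; that leaves NOUN.
Position 6: CONJ is ruled out by rule 4; that leaves PREP.
Position 7: CONJ is ruled out by rule 1; that leaves PREP.
The unique satisfying tagging is: ADV NOUN ADJ ADJ NOUN PREP PREP CONJ ADJ.
Rule-by-rule: rule 1 ok; rule 2 ok; rule 3 ok; rule 4 ok; rule 5 ok.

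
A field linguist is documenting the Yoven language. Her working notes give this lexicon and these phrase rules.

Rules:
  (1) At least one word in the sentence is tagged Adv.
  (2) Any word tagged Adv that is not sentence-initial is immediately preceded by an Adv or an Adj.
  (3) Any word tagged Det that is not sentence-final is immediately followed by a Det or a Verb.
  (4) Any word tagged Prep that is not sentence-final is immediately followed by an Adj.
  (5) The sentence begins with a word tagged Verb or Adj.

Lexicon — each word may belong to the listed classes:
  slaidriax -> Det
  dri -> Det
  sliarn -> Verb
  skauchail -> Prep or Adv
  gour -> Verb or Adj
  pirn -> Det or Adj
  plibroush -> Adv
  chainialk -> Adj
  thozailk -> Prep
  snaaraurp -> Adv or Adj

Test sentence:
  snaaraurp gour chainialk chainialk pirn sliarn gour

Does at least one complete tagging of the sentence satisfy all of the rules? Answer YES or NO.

NO

Candidates per position — 1:snaaraurp {Adv,Adj}; 2:gour {Verb,Adj}; 3:chainialk {Adj}; 4:chainialk {Adj}; 5:pirn {Det,Adj}; 6:sliarn {Verb}; 7:gour {Verb,Adj}.
Every candidate sequence violates at least one rule; no consistent tagging exists.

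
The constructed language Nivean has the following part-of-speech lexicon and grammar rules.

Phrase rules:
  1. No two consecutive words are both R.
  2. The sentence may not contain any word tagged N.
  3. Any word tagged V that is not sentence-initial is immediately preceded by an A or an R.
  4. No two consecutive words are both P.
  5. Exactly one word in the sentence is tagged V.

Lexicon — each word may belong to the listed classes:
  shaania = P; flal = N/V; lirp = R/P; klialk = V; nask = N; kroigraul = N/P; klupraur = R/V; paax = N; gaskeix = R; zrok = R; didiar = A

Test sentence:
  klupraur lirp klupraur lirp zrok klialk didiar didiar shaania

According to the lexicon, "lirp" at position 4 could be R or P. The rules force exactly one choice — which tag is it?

Candidates per position — 1:klupraur {R,V}; 2:lirp {R,P}; 3:klupraur {R,V}; 4:lirp {R,P}; 5:zrok {R}; 6:klialk {V}; 7:didiar {A}; 8:didiar {A}; 9:shaania {P}.
Position 1: tagging it V would leave rule 5 unsatisfiable, so it must be R.
Position 2: tagging it R would leave rule 1 unsatisfiable, so it must be P.
Position 3: tagging it V would leave rule 3 unsatisfiable, so it must be R.
Position 4: tagging it R would leave rule 1 unsatisfiable, so it must be P.
So the tagging must be: R P R P R V A A P.
Checking: rule 1 holds; rule 2 holds; rule 3 holds; rule 4 holds; rule 5 holds.

P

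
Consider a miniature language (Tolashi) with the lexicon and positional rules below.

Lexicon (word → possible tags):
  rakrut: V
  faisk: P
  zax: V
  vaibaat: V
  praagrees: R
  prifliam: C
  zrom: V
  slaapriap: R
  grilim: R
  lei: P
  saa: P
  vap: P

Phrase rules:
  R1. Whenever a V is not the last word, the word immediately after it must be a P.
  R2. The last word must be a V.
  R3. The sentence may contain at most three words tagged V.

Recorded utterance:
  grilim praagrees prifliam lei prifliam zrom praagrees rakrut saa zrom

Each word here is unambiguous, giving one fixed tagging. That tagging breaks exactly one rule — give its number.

Fixed tagging: R R C P C V R V P V.
Applying the rules: R1 fail, R2 pass, R3 pass.
Only rule 1 fails.

1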